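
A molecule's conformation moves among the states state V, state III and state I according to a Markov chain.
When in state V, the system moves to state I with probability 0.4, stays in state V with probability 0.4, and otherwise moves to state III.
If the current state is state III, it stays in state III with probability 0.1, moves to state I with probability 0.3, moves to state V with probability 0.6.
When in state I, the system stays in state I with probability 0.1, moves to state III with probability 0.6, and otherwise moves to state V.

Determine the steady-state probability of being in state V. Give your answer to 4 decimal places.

Let the stationary distribution be π with π = πP and π_1 + π_2 + π_3 = 1.
π_1 = 0.4·π_1 + 0.6·π_2 + 0.3·π_3
π_2 = 0.2·π_1 + 0.1·π_2 + 0.6·π_3
Solving with the normalization constraint gives π = (0.4286, 0.2857, 0.2857).
So the stationary probability of state V is 0.4286.

0.4286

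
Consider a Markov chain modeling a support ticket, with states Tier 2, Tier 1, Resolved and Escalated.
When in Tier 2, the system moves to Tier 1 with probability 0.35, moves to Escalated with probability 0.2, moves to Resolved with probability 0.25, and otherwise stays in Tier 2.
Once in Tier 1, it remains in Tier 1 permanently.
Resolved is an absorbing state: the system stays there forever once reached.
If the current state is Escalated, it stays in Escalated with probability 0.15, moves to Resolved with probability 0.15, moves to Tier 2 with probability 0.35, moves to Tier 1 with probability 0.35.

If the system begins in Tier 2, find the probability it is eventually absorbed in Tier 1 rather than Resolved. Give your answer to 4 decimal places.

0.6025

Let h(s) be the probability of absorption at Tier 1 starting from transient state s. Then h(Tier 1) = 1 and h(Resolved) = 0. By first-step analysis:
h(Tier 2) = 0.2·h(Tier 2) + 0.35·1 + 0.25·0 + 0.2·h(Escalated)
h(Escalated) = 0.35·h(Tier 2) + 0.35·1 + 0.15·0 + 0.15·h(Escalated)
Solving: h(Tier 2) = 0.6025, h(Escalated) = 0.6598.
Starting from Tier 2, the probability is 0.6025.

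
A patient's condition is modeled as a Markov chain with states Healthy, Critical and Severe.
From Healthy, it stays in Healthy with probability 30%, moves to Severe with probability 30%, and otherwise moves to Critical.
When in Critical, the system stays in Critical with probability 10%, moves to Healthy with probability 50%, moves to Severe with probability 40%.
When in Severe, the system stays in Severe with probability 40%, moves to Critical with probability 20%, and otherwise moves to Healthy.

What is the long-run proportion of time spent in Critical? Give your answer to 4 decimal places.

0.2521

Let the stationary distribution be π with π = πP and π_1 + π_2 + π_3 = 1.
π_1 = 0.3·π_1 + 0.5·π_2 + 0.4·π_3
π_2 = 0.4·π_1 + 0.1·π_2 + 0.2·π_3
Solving with the normalization constraint gives π = (0.3866, 0.2521, 0.3613).
So the stationary probability of Critical is 0.2521.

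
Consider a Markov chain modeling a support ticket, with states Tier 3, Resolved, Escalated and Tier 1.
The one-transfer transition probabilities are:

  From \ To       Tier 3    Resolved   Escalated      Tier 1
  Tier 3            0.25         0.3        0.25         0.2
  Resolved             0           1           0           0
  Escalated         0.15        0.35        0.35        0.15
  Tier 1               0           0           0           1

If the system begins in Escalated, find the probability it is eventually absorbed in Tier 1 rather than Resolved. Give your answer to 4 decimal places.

Let h(s) be the probability of absorption at Tier 1 starting from transient state s. Then h(Tier 1) = 1 and h(Resolved) = 0. By first-step analysis:
h(Tier 3) = 0.25·h(Tier 3) + 0.3·0 + 0.25·h(Escalated) + 0.2·1
h(Escalated) = 0.15·h(Tier 3) + 0.35·0 + 0.35·h(Escalated) + 0.15·1
Solving: h(Tier 3) = 0.3722, h(Escalated) = 0.3167.
Starting from Escalated, the probability is 0.3167.

0.3167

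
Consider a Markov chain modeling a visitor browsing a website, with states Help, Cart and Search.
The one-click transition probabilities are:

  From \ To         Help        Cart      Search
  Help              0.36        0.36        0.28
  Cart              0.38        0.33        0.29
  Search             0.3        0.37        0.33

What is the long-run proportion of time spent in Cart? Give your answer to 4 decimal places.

Let the stationary distribution be π with π = πP and π_1 + π_2 + π_3 = 1.
π_1 = 0.36·π_1 + 0.38·π_2 + 0.3·π_3
π_2 = 0.36·π_1 + 0.33·π_2 + 0.37·π_3
Solving with the normalization constraint gives π = (0.3491, 0.3524, 0.2984).
So the stationary probability of Cart is 0.3524.

0.3524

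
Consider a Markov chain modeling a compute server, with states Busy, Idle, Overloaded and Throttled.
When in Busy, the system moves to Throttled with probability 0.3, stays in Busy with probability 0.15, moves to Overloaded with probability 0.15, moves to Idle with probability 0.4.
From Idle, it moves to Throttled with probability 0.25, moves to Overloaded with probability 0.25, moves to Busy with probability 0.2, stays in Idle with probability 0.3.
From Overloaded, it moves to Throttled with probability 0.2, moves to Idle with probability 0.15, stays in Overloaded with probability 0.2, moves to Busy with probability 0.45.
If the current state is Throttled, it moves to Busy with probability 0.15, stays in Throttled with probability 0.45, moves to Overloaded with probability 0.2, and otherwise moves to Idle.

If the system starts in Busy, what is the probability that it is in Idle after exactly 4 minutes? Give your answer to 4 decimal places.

Propagate the distribution vector 4 minutes from Busy.
After 0 minutes: (1.0000, 0.0000, 0.0000, 0.0000)
After 1 minute: (0.1500, 0.4000, 0.1500, 0.3000)
After 2 minutes: (0.2150, 0.2625, 0.2125, 0.3100)
After 3 minutes: (0.2269, 0.2586, 0.2024, 0.3121)
After 4 minutes: (0.2236, 0.2611, 0.2016, 0.3137)
P(in Idle after 4 minutes) = 0.2611

0.2611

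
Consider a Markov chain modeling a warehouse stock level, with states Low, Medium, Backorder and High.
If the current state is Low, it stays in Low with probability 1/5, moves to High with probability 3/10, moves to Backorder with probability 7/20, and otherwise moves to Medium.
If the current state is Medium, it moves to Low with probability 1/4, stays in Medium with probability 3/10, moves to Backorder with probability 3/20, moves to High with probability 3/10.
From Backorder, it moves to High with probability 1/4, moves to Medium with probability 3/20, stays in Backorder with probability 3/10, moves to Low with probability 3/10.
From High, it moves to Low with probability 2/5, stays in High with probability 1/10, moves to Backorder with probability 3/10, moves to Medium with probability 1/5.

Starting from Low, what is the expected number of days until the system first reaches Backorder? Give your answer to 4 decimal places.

3.3415

Let t(s) be the expected number of days to first reach Backorder from state s, with t(Backorder) = 0. Conditioning on the first day:
t(Low) = 1 + 0.2·t(Low) + 0.15·t(Medium) + 0.3·t(High)
t(Medium) = 1 + 0.25·t(Low) + 0.3·t(Medium) + 0.3·t(High)
t(High) = 1 + 0.4·t(Low) + 0.2·t(Medium) + 0.1·t(High)
Solving: t(Low) = 3.3415, t(Medium) = 4.1278, t(High) = 3.5135.
Expected days from Low to Backorder: 3.3415.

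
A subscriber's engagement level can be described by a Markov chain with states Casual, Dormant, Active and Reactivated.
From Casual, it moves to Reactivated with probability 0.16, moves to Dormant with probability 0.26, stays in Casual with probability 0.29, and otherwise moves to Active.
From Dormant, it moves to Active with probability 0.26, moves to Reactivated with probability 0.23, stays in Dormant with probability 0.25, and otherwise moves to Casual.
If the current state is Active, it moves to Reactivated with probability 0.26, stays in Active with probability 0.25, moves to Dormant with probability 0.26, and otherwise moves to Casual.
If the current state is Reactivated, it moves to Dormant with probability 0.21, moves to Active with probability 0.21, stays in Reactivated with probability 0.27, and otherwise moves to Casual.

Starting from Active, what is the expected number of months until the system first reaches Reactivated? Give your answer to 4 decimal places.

Let t(s) be the expected number of months to first reach Reactivated from state s, with t(Reactivated) = 0. Conditioning on the first month:
t(Casual) = 1 + 0.29·t(Casual) + 0.26·t(Dormant) + 0.29·t(Active)
t(Dormant) = 1 + 0.26·t(Casual) + 0.25·t(Dormant) + 0.26·t(Active)
t(Active) = 1 + 0.23·t(Casual) + 0.26·t(Dormant) + 0.25·t(Active)
Solving: t(Casual) = 4.8742, t(Dormant) = 4.5503, t(Active) = 4.4055.
Expected months from Active to Reactivated: 4.4055.

4.4055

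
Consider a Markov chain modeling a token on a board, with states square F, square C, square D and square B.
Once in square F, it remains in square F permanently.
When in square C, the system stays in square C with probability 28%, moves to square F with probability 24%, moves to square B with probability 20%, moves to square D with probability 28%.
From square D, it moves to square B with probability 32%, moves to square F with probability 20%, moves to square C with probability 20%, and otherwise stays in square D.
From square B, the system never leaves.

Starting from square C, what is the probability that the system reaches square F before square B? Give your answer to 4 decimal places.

Let h(s) be the probability of absorption at square F starting from transient state s. Then h(square F) = 1 and h(square B) = 0. By first-step analysis:
h(square C) = 0.24·1 + 0.28·h(square C) + 0.28·h(square D) + 0.2·0
h(square D) = 0.2·1 + 0.2·h(square C) + 0.28·h(square D) + 0.32·0
Solving: h(square C) = 0.4948, h(square D) = 0.4152.
Starting from square C, the probability is 0.4948.

0.4948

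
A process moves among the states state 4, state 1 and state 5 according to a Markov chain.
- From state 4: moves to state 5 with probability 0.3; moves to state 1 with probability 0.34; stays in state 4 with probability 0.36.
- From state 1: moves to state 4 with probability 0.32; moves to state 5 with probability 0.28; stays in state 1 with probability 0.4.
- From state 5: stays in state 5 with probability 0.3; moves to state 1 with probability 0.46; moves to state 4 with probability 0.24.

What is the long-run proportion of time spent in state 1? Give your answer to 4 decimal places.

Let the stationary distribution be π with π = πP and π_1 + π_2 + π_3 = 1.
π_1 = 0.36·π_1 + 0.32·π_2 + 0.24·π_3
π_2 = 0.34·π_1 + 0.4·π_2 + 0.46·π_3
Solving with the normalization constraint gives π = (0.3090, 0.3990, 0.2920).
So the stationary probability of state 1 is 0.3990.

0.3990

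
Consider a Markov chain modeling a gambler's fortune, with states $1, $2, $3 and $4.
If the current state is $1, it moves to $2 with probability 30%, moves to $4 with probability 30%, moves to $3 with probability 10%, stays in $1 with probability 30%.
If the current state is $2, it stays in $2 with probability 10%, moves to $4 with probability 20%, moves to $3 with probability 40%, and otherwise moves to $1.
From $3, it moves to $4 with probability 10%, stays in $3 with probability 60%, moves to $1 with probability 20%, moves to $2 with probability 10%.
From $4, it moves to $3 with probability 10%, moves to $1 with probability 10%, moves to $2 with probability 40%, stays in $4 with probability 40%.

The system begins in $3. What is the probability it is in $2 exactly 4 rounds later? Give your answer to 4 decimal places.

0.2087

Propagate the distribution vector 4 rounds from $3.
After 0 rounds: (0.0000, 0.0000, 1.0000, 0.0000)
After 1 round: (0.2000, 0.1000, 0.6000, 0.1000)
After 2 rounds: (0.2200, 0.1700, 0.4300, 0.1800)
After 3 rounds: (0.2210, 0.1980, 0.3660, 0.2150)
After 4 rounds: (0.2204, 0.2087, 0.3424, 0.2285)
P(in $2 after 4 rounds) = 0.2087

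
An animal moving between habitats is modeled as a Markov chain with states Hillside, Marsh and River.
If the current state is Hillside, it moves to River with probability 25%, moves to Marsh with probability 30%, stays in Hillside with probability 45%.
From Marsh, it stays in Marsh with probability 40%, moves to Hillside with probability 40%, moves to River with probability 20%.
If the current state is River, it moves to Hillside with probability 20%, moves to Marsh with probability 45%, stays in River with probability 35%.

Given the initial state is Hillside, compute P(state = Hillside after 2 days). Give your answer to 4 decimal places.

0.3725

Sum over the intermediate state after 1 day:
P = P(Hillside→Hillside)·P(Hillside→Hillside) + P(Hillside→Marsh)·P(Marsh→Hillside) + P(Hillside→River)·P(River→Hillside)
  = 0.45×0.45 + 0.3×0.4 + 0.25×0.2
  = 0.2025 + 0.1200 + 0.0500 = 0.3725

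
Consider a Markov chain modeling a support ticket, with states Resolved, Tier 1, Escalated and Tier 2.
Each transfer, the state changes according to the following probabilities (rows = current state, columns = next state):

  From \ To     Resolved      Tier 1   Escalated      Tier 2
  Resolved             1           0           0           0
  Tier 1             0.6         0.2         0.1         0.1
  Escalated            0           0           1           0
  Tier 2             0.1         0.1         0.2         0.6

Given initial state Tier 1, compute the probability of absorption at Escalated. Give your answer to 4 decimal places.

Let h(s) be the probability of absorption at Escalated starting from transient state s. Then h(Escalated) = 1 and h(Resolved) = 0. By first-step analysis:
h(Tier 1) = 0.6·0 + 0.2·h(Tier 1) + 0.1·1 + 0.1·h(Tier 2)
h(Tier 2) = 0.1·0 + 0.1·h(Tier 1) + 0.2·1 + 0.6·h(Tier 2)
Solving: h(Tier 1) = 0.1935, h(Tier 2) = 0.5484.
Starting from Tier 1, the probability is 0.1935.

0.1935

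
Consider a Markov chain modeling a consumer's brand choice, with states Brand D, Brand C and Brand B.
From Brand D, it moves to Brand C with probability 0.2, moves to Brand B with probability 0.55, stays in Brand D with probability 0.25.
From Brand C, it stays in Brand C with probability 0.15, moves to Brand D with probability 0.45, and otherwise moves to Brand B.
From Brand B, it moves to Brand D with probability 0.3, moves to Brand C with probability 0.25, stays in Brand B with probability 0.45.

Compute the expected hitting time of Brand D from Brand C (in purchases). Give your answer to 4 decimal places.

Let t(s) be the expected number of purchases to first reach Brand D from state s, with t(Brand D) = 0. Conditioning on the first purchase:
t(Brand C) = 1 + 0.15·t(Brand C) + 0.4·t(Brand B)
t(Brand B) = 1 + 0.25·t(Brand C) + 0.45·t(Brand B)
Solving: t(Brand C) = 2.5850, t(Brand B) = 2.9932.
Expected purchases from Brand C to Brand D: 2.5850.

2.5850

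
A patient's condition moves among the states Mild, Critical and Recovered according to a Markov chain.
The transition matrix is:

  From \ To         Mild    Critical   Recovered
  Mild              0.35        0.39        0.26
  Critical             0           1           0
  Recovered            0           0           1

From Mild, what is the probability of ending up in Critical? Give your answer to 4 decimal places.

0.6000

Let h(s) be the probability of absorption at Critical starting from transient state s. Then h(Critical) = 1 and h(Recovered) = 0. By first-step analysis:
h(Mild) = 0.35·h(Mild) + 0.39·1 + 0.26·0
Solving: h(Mild) = 0.6000.
Starting from Mild, the probability is 0.6000.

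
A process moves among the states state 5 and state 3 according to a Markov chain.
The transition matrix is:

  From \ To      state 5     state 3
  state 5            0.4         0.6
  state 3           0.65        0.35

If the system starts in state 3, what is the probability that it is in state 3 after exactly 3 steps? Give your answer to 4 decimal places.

0.4719

Propagate the distribution vector 3 steps from state 3.
After 0 steps: (0.0000, 1.0000)
After 1 step: (0.6500, 0.3500)
After 2 steps: (0.4875, 0.5125)
After 3 steps: (0.5281, 0.4719)
P(in state 3 after 3 steps) = 0.4719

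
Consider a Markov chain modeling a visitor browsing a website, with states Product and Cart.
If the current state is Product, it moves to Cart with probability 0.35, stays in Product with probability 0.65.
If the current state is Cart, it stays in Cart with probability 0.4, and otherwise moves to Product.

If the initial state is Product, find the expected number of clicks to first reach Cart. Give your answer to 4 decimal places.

Let t(s) be the expected number of clicks to first reach Cart from state s, with t(Cart) = 0. Conditioning on the first click:
t(Product) = 1 + 0.65·t(Product)
Solving: t(Product) = 2.8571.
Expected clicks from Product to Cart: 2.8571.

2.8571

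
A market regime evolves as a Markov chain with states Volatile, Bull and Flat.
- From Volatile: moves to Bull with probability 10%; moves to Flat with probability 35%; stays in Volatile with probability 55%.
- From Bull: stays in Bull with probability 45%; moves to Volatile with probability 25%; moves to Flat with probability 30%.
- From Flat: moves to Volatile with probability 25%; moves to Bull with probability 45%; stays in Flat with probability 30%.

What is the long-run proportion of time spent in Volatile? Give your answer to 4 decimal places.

Let the stationary distribution be π with π = πP and π_1 + π_2 + π_3 = 1.
π_1 = 0.55·π_1 + 0.25·π_2 + 0.25·π_3
π_2 = 0.1·π_1 + 0.45·π_2 + 0.45·π_3
Solving with the normalization constraint gives π = (0.3571, 0.3250, 0.3179).
So the stationary probability of Volatile is 0.3571.

0.3571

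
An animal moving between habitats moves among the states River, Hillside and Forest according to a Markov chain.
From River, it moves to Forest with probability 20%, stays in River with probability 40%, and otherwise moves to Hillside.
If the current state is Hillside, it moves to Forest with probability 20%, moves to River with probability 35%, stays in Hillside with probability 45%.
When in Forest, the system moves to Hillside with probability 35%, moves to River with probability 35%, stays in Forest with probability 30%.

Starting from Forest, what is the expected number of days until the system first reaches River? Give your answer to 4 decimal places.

2.8571

Let t(s) be the expected number of days to first reach River from state s, with t(River) = 0. Conditioning on the first day:
t(Hillside) = 1 + 0.45·t(Hillside) + 0.2·t(Forest)
t(Forest) = 1 + 0.35·t(Hillside) + 0.3·t(Forest)
Solving: t(Hillside) = 2.8571, t(Forest) = 2.8571.
Expected days from Forest to River: 2.8571.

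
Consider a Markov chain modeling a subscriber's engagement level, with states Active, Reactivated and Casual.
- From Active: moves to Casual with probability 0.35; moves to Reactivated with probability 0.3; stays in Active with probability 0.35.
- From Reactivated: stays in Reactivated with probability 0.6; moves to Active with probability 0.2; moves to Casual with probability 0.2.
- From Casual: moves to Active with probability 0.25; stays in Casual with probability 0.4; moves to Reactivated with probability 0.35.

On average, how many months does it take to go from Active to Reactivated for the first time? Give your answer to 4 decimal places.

3.1405

Let t(s) be the expected number of months to first reach Reactivated from state s, with t(Reactivated) = 0. Conditioning on the first month:
t(Active) = 1 + 0.35·t(Active) + 0.35·t(Casual)
t(Casual) = 1 + 0.25·t(Active) + 0.4·t(Casual)
Solving: t(Active) = 3.1405, t(Casual) = 2.9752.
Expected months from Active to Reactivated: 3.1405.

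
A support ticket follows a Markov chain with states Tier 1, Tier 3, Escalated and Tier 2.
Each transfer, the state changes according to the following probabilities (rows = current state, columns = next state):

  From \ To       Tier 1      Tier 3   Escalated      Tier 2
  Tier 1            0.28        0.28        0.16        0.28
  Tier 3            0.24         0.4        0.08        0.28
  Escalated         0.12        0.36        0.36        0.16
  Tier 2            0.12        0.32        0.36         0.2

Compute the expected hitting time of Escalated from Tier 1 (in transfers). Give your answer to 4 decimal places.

5.3922

Let t(s) be the expected number of transfers to first reach Escalated from state s, with t(Escalated) = 0. Conditioning on the first transfer:
t(Tier 1) = 1 + 0.28·t(Tier 1) + 0.28·t(Tier 3) + 0.28·t(Tier 2)
t(Tier 3) = 1 + 0.24·t(Tier 1) + 0.4·t(Tier 3) + 0.28·t(Tier 2)
t(Tier 2) = 1 + 0.12·t(Tier 1) + 0.32·t(Tier 3) + 0.2·t(Tier 2)
Solving: t(Tier 1) = 5.3922, t(Tier 3) = 5.8824, t(Tier 2) = 4.4118.
Expected transfers from Tier 1 to Escalated: 5.3922.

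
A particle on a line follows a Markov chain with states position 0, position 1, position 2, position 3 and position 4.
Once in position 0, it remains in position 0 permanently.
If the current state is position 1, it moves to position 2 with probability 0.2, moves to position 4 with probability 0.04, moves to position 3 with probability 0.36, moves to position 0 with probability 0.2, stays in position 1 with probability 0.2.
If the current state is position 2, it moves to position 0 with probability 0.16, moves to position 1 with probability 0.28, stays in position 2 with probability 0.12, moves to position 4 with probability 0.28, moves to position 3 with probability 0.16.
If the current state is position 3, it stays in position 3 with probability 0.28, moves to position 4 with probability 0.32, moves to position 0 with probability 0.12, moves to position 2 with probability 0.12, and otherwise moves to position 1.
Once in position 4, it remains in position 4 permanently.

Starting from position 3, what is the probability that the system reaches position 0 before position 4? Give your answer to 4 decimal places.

0.3473

Let h(s) be the probability of absorption at position 0 starting from transient state s. Then h(position 0) = 1 and h(position 4) = 0. By first-step analysis:
h(position 1) = 0.2·1 + 0.2·h(position 1) + 0.2·h(position 2) + 0.36·h(position 3) + 0.04·0
h(position 2) = 0.16·1 + 0.28·h(position 1) + 0.12·h(position 2) + 0.16·h(position 3) + 0.28·0
h(position 3) = 0.12·1 + 0.16·h(position 1) + 0.12·h(position 2) + 0.28·h(position 3) + 0.32·0
Solving: h(position 1) = 0.5079, h(position 2) = 0.4066, h(position 3) = 0.3473.
Starting from position 3, the probability is 0.3473.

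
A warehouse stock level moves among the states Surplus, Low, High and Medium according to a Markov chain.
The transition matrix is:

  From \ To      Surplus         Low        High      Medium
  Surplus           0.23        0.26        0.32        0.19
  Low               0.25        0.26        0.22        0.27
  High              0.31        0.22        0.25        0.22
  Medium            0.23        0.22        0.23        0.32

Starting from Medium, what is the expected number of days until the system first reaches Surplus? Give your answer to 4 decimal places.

3.9499

Let t(s) be the expected number of days to first reach Surplus from state s, with t(Surplus) = 0. Conditioning on the first day:
t(Low) = 1 + 0.26·t(Low) + 0.22·t(High) + 0.27·t(Medium)
t(High) = 1 + 0.22·t(Low) + 0.25·t(High) + 0.22·t(Medium)
t(Medium) = 1 + 0.22·t(Low) + 0.23·t(High) + 0.32·t(Medium)
Solving: t(Low) = 3.8710, t(High) = 3.6274, t(Medium) = 3.9499.
Expected days from Medium to Surplus: 3.9499.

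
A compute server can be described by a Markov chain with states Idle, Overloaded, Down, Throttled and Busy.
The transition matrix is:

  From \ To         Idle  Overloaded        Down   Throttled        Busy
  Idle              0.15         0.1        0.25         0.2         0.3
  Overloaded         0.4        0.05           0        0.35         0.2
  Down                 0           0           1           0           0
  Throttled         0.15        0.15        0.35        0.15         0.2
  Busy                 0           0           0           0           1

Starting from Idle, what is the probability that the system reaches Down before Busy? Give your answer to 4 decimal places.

Let h(s) be the probability of absorption at Down starting from transient state s. Then h(Down) = 1 and h(Busy) = 0. By first-step analysis:
h(Idle) = 0.15·h(Idle) + 0.1·h(Overloaded) + 0.25·1 + 0.2·h(Throttled) + 0.3·0
h(Overloaded) = 0.4·h(Idle) + 0.05·h(Overloaded) + 0.35·h(Throttled) + 0.2·0
h(Throttled) = 0.15·h(Idle) + 0.15·h(Overloaded) + 0.35·1 + 0.15·h(Throttled) + 0.2·0
Solving: h(Idle) = 0.4760, h(Overloaded) = 0.4097, h(Throttled) = 0.5681.
Starting from Idle, the probability is 0.4760.

0.4760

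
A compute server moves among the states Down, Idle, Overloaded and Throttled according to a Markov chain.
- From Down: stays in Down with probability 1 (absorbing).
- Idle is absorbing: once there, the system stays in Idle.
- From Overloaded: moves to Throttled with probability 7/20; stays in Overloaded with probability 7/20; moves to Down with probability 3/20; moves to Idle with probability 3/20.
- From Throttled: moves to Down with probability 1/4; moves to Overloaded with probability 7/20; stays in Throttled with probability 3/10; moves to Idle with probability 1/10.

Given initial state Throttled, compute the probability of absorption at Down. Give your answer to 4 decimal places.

0.6466

Let h(s) be the probability of absorption at Down starting from transient state s. Then h(Down) = 1 and h(Idle) = 0. By first-step analysis:
h(Overloaded) = 0.15·1 + 0.15·0 + 0.35·h(Overloaded) + 0.35·h(Throttled)
h(Throttled) = 0.25·1 + 0.1·0 + 0.35·h(Overloaded) + 0.3·h(Throttled)
Solving: h(Overloaded) = 0.5789, h(Throttled) = 0.6466.
Starting from Throttled, the probability is 0.6466.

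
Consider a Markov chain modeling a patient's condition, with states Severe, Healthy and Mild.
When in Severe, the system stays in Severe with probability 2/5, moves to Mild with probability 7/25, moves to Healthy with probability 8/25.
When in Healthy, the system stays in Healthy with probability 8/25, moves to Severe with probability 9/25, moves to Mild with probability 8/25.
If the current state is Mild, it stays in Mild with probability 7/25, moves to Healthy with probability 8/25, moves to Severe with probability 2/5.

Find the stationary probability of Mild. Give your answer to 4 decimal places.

Let the stationary distribution be π with π = πP and π_1 + π_2 + π_3 = 1.
π_1 = 0.4·π_1 + 0.36·π_2 + 0.4·π_3
π_2 = 0.32·π_1 + 0.32·π_2 + 0.32·π_3
Solving with the normalization constraint gives π = (0.3872, 0.3200, 0.2928).
So the stationary probability of Mild is 0.2928.

0.2928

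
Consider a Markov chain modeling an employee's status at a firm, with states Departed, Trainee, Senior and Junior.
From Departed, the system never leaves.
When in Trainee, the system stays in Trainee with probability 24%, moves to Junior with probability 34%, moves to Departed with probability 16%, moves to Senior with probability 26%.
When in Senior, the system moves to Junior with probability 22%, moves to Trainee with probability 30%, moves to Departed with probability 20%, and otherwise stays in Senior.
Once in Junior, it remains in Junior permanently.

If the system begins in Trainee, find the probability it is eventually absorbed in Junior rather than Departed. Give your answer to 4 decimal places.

Let h(s) be the probability of absorption at Junior starting from transient state s. Then h(Junior) = 1 and h(Departed) = 0. By first-step analysis:
h(Trainee) = 0.16·0 + 0.24·h(Trainee) + 0.26·h(Senior) + 0.34·1
h(Senior) = 0.2·0 + 0.3·h(Trainee) + 0.28·h(Senior) + 0.22·1
Solving: h(Trainee) = 0.6436, h(Senior) = 0.5737.
Starting from Trainee, the probability is 0.6436.

0.6436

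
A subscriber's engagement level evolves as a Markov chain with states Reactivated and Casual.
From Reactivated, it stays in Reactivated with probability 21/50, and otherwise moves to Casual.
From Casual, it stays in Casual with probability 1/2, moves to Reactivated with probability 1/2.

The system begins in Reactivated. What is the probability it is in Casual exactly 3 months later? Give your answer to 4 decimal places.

Propagate the distribution vector 3 months from Reactivated.
After 0 months: (1.0000, 0.0000)
After 1 month: (0.4200, 0.5800)
After 2 months: (0.4664, 0.5336)
After 3 months: (0.4627, 0.5373)
P(in Casual after 3 months) = 0.5373

0.5373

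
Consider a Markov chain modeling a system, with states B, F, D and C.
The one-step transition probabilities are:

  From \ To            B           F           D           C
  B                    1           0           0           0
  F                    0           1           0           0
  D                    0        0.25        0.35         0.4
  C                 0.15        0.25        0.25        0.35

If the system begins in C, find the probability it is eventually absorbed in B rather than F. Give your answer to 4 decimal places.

0.3023

Let h(s) be the probability of absorption at B starting from transient state s. Then h(B) = 1 and h(F) = 0. By first-step analysis:
h(D) = 0.25·0 + 0.35·h(D) + 0.4·h(C)
h(C) = 0.15·1 + 0.25·0 + 0.25·h(D) + 0.35·h(C)
Solving: h(D) = 0.1860, h(C) = 0.3023.
Starting from C, the probability is 0.3023.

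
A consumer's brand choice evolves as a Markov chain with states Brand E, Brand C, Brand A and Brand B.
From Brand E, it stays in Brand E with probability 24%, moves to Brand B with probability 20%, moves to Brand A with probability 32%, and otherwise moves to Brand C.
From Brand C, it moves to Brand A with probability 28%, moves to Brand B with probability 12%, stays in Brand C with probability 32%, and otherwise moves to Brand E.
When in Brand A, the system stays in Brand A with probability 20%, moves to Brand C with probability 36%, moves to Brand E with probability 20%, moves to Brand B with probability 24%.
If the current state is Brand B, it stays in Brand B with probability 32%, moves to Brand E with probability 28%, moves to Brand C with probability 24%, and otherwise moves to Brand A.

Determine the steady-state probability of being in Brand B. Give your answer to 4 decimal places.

0.2118

Let the stationary distribution be π with π = πP and π_1 + π_2 + π_3 + π_4 = 1.
π_1 = 0.24·π_1 + 0.28·π_2 + 0.2·π_3 + 0.28·π_4
π_2 = 0.24·π_1 + 0.32·π_2 + 0.36·π_3 + 0.24·π_4
π_3 = 0.32·π_1 + 0.28·π_2 + 0.2·π_3 + 0.16·π_4
Solving with the normalization constraint gives π = (0.2504, 0.2928, 0.2450, 0.2118).
So the stationary probability of Brand B is 0.2118.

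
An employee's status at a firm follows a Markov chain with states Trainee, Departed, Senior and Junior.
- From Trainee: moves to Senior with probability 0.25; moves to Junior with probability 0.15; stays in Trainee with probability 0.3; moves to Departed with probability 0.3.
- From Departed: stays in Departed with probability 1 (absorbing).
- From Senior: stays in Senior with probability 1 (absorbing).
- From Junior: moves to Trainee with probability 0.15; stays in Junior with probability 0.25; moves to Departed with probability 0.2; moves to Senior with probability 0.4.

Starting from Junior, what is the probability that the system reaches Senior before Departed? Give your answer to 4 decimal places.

0.6318

Let h(s) be the probability of absorption at Senior starting from transient state s. Then h(Senior) = 1 and h(Departed) = 0. By first-step analysis:
h(Trainee) = 0.3·h(Trainee) + 0.3·0 + 0.25·1 + 0.15·h(Junior)
h(Junior) = 0.15·h(Trainee) + 0.2·0 + 0.4·1 + 0.25·h(Junior)
Solving: h(Trainee) = 0.4925, h(Junior) = 0.6318.
Starting from Junior, the probability is 0.6318.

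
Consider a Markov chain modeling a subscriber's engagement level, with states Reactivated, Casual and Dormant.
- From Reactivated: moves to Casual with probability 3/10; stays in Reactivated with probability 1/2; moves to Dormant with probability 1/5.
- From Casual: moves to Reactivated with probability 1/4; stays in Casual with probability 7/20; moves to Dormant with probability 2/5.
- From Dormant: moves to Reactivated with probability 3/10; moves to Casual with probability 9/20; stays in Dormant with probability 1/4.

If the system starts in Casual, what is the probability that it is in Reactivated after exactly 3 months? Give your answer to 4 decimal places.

Propagate the distribution vector 3 months from Casual.
After 0 months: (0.0000, 1.0000, 0.0000)
After 1 month: (0.2500, 0.3500, 0.4000)
After 2 months: (0.3325, 0.3775, 0.2900)
After 3 months: (0.3476, 0.3624, 0.2900)
P(in Reactivated after 3 months) = 0.3476

0.3476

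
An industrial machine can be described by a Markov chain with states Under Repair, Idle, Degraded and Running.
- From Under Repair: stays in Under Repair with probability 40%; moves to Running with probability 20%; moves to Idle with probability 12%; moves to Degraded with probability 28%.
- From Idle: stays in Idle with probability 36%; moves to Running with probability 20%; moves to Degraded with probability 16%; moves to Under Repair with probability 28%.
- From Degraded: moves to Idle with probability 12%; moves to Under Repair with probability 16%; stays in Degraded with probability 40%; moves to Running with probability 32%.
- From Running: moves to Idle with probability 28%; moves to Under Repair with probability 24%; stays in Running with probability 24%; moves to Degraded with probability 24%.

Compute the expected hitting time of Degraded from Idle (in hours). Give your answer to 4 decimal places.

4.6792

Let t(s) be the expected number of hours to first reach Degraded from state s, with t(Degraded) = 0. Conditioning on the first hour:
t(Under Repair) = 1 + 0.4·t(Under Repair) + 0.12·t(Idle) + 0.2·t(Running)
t(Idle) = 1 + 0.28·t(Under Repair) + 0.36·t(Idle) + 0.2·t(Running)
t(Running) = 1 + 0.24·t(Under Repair) + 0.28·t(Idle) + 0.24·t(Running)
Solving: t(Under Repair) = 4.0411, t(Idle) = 4.6792, t(Running) = 4.3158.
Expected hours from Idle to Degraded: 4.6792.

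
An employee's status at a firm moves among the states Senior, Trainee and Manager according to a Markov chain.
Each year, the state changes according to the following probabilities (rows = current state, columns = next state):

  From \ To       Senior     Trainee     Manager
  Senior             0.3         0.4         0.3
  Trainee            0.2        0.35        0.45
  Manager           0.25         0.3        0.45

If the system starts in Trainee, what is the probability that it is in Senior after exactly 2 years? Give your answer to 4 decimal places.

Sum over the intermediate state after 1 year:
P = P(Trainee→Senior)·P(Senior→Senior) + P(Trainee→Trainee)·P(Trainee→Senior) + P(Trainee→Manager)·P(Manager→Senior)
  = 0.2×0.3 + 0.35×0.2 + 0.45×0.25
  = 0.0600 + 0.0700 + 0.1125 = 0.2425

0.2425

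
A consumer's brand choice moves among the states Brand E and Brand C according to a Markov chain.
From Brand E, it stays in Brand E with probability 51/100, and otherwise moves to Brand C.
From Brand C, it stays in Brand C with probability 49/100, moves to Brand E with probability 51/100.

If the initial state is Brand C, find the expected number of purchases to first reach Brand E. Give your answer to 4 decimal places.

Let t(s) be the expected number of purchases to first reach Brand E from state s, with t(Brand E) = 0. Conditioning on the first purchase:
t(Brand C) = 1 + 0.49·t(Brand C)
Solving: t(Brand C) = 1.9608.
Expected purchases from Brand C to Brand E: 1.9608.

1.9608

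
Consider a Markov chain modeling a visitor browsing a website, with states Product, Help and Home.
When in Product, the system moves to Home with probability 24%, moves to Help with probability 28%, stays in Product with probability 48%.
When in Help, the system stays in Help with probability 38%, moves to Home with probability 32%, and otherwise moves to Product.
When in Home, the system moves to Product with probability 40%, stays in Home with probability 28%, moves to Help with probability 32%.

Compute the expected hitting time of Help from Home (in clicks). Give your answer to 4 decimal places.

Let t(s) be the expected number of clicks to first reach Help from state s, with t(Help) = 0. Conditioning on the first click:
t(Product) = 1 + 0.48·t(Product) + 0.24·t(Home)
t(Home) = 1 + 0.4·t(Product) + 0.28·t(Home)
Solving: t(Product) = 3.4483, t(Home) = 3.3046.
Expected clicks from Home to Help: 3.3046.

3.3046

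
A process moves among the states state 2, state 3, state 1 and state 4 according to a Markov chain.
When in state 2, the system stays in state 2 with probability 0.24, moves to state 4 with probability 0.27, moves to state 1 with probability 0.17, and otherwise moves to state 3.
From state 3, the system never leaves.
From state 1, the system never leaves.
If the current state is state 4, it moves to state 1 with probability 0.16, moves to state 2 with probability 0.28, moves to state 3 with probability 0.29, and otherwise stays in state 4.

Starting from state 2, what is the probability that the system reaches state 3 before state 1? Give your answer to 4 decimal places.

Let h(s) be the probability of absorption at state 3 starting from transient state s. Then h(state 3) = 1 and h(state 1) = 0. By first-step analysis:
h(state 2) = 0.24·h(state 2) + 0.32·1 + 0.17·0 + 0.27·h(state 4)
h(state 4) = 0.28·h(state 2) + 0.29·1 + 0.16·0 + 0.27·h(state 4)
Solving: h(state 2) = 0.6509, h(state 4) = 0.6469.
Starting from state 2, the probability is 0.6509.

0.6509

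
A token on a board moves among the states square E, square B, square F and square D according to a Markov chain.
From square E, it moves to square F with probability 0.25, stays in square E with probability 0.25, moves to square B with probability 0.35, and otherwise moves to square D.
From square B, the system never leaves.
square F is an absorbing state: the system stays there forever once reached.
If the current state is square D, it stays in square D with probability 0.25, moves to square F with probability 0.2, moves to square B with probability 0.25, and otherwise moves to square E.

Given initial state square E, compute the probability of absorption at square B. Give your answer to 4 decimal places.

0.5797

Let h(s) be the probability of absorption at square B starting from transient state s. Then h(square B) = 1 and h(square F) = 0. By first-step analysis:
h(square E) = 0.25·h(square E) + 0.35·1 + 0.25·0 + 0.15·h(square D)
h(square D) = 0.3·h(square E) + 0.25·1 + 0.2·0 + 0.25·h(square D)
Solving: h(square E) = 0.5797, h(square D) = 0.5652.
Starting from square E, the probability is 0.5797.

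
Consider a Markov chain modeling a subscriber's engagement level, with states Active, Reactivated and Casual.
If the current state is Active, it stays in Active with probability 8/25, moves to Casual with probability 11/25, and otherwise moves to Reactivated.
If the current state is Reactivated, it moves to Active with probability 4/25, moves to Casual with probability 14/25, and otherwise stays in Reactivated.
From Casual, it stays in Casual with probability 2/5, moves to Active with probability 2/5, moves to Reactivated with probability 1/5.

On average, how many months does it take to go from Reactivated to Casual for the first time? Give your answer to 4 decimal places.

1.8617

Let t(s) be the expected number of months to first reach Casual from state s, with t(Casual) = 0. Conditioning on the first month:
t(Active) = 1 + 0.32·t(Active) + 0.24·t(Reactivated)
t(Reactivated) = 1 + 0.16·t(Active) + 0.28·t(Reactivated)
Solving: t(Active) = 2.1277, t(Reactivated) = 1.8617.
Expected months from Reactivated to Casual: 1.8617.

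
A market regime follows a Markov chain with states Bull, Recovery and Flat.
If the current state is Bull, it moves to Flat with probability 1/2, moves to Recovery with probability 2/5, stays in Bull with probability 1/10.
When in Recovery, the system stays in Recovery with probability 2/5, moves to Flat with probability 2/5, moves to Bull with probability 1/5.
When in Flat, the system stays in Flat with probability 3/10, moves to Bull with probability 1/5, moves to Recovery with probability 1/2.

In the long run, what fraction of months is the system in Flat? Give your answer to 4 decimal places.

Let the stationary distribution be π with π = πP and π_1 + π_2 + π_3 = 1.
π_1 = 0.1·π_1 + 0.2·π_2 + 0.2·π_3
π_2 = 0.4·π_1 + 0.4·π_2 + 0.5·π_3
Solving with the normalization constraint gives π = (0.1818, 0.4380, 0.3802).
So the stationary probability of Flat is 0.3802.

0.3802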